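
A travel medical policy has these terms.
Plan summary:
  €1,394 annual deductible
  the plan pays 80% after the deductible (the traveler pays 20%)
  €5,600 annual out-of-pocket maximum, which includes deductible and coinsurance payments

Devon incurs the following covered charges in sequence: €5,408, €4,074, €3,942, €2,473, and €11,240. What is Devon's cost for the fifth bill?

Claim 1 — €5,408: deductible takes €1,394, €4,014 remains; coinsurance €4,014 × 20% = €802.80. Cost to traveler: €2,196.80. OOP to date €2,196.80.
Claim 2 — €4,074: deductible already satisfied, so traveler's share is 20% × €4,074 = €814.80. Traveler pays €814.80; OOP now €3,011.60.
Claim 3 — €3,942: 20% coinsurance on €3,942 = €788.40. Cost to traveler: €788.40. OOP to date €3,800.
Claim 4 — €2,473: deductible met; 20% of €2,473 = €494.60. Traveler owes €494.60 (running OOP €4,294.60).
Claim 5 — €11,240: deductible met; 20% of €11,240 = €2,248. That would push OOP to €6,542.60, over the €5,600 cap, so traveler pays €5,600 − €4,294.60 = €1,305.40.

€1,305.40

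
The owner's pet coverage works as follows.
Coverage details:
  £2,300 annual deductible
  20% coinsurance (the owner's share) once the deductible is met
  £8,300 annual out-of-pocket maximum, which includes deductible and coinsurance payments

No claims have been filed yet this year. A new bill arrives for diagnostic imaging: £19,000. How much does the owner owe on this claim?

Deductible not yet touched, so the first £2,300 of the bill goes to the deductible.
That leaves £19,000 − £2,300 = £16,700 for coinsurance.
Owner's 20% share of £16,700 is £3,340.
Owner responsibility before any cap: £2,300 + £3,340 = £5,640.
Year-to-date out-of-pocket becomes £0 + £5,640 = £5,640, still under the £8,300 maximum, so no cap applies.

£5,640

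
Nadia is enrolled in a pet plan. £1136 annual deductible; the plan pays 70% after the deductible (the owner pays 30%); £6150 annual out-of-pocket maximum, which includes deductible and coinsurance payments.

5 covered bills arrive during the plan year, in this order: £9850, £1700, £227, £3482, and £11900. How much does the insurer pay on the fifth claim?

£11122.90

Bill 1, £9850: deductible takes £1136, £8714 remains; owner's 30% is £2614.20. Owner owes £3750.20 (running OOP £3750.20). Insurer: £9850 − £3750.20 = £6099.80.
Bill 2, £1700: deductible met; 30% of £1700 = £510. Owner owes £510 (running OOP £4260.20). Insurer: £1700 − £510 = £1190.
Bill 3, £227: deductible already satisfied, so owner's share is 30% × £227 = £68.10. Owner pays £68.10; OOP now £4328.30. Plan pays £227 − £68.10 = £158.90.
Bill 4, £3482: 30% coinsurance on £3482 = £1044.60. Owner owes £1044.60 (running OOP £5372.90). Insurer: £3482 − £1044.60 = £2437.40.
Bill 5, £11900: 30% coinsurance on £11900 = £3570. OOP would hit £8942.90 > £6150, so the cap limits the owner to £6150 − £5372.90 = £777.10. Insurer: £11900 − £777.10 = £11122.90.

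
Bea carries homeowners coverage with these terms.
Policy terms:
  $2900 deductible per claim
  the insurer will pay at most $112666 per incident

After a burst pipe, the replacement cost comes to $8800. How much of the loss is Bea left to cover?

Subtract the deductible: $8800 − $2900 = $5900.
$5900 is within the $112666 limit, so the insurer pays $5900.
Homeowner's share is the uncovered remainder: $8800 − $5900 = $2900.

$2900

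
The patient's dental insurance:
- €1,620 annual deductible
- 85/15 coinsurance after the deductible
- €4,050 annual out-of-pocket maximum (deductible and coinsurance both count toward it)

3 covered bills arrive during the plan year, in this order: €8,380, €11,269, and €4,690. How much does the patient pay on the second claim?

€1,416

Claim 1 (€8,380): €1,620 finishes the deductible; €6,760 goes to coinsurance; patient's 15% is €1,014. Patient owes €2,634 (running OOP €2,634).
Claim 2 (€11,269): deductible met; 15% of €11,269 = €1,690.35. That would push OOP to €4,324.35, over the €4,050 cap, so patient pays €4,050 − €2,634 = €1,416.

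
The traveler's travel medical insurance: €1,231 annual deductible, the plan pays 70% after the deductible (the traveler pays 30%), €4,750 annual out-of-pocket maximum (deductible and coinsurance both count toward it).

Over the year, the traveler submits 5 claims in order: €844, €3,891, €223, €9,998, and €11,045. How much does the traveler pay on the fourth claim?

#1 (€844): all of it applies to the deductible. Traveler pays €844; OOP now €844.
#2 (€3,891): €387 finishes the deductible; €3,504 goes to coinsurance; traveler's 30% is €1,051.20. Traveler owes €1,438.20 (running OOP €2,282.20).
#3 (€223): deductible already satisfied, so traveler's share is 30% × €223 = €66.90. Traveler owes €66.90 (running OOP €2,349.10).
#4 (€9,998): deductible met; 30% of €9,998 = €2,999.40. OOP would hit €5,348.50 > €4,750, so the cap limits the traveler to €4,750 − €2,349.10 = €2,400.90.

€2,400.90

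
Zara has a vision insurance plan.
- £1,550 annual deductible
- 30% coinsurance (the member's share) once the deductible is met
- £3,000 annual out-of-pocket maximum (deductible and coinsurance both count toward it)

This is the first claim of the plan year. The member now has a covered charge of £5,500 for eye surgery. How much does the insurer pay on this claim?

Deductible not yet touched, so the first £1,550 of the bill goes to the deductible.
That leaves £5,500 − £1,550 = £3,950 for coinsurance.
30% of £3,950 = £1,185 falls to the member.
That puts the member's cost at £1,550 + £1,185 = £2,735 before any cap.
Total out-of-pocket so far would be £0 + £2,735 = £2,735, below the £3,000 cap — no reduction.
The insurer covers the remainder: £5,500 − £2,735 = £2,765.

£2,765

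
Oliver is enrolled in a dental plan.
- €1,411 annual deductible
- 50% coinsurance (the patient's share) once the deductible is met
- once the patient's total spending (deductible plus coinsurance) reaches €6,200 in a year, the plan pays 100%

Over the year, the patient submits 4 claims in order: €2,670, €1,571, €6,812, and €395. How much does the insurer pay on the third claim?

#1 (€2,670): €1,411 to deductible, leaving €1,259; coinsurance €1,259 × 50% = €629.50. Patient pays €2,040.50; OOP now €2,040.50. Plan pays €2,670 − €2,040.50 = €629.50.
#2 (€1,571): 50% coinsurance on €1,571 = €785.50. Patient pays €785.50; OOP now €2,826. Insurer: €1,571 − €785.50 = €785.50.
#3 (€6,812): deductible met; 50% of €6,812 = €3,406. OOP would hit €6,232 > €6,200, so the cap limits the patient to €6,200 − €2,826 = €3,374. Plan pays €6,812 − €3,374 = €3,438.

€3,438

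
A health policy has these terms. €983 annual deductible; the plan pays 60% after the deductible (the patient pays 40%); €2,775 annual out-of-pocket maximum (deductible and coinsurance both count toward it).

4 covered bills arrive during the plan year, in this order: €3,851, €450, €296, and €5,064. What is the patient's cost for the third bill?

€118.40

Claim 1 (€3,851): deductible takes €983, €2,868 remains; 40% of €2,868 = €1,147.20. Cost to patient: €2,130.20. OOP to date €2,130.20.
Claim 2 (€450): 40% coinsurance on €450 = €180. Cost to patient: €180. OOP to date €2,310.20.
Claim 3 (€296): deductible met; 40% of €296 = €118.40. Patient owes €118.40 (running OOP €2,428.60).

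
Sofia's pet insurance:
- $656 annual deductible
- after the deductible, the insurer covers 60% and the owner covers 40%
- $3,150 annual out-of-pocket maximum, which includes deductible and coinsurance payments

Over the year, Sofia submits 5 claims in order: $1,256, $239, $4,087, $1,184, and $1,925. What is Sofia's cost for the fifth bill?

Bill 1, $1,256: $656 to deductible, leaving $600; coinsurance $600 × 40% = $240. Owner pays $896; OOP now $896.
Bill 2, $239: deductible already satisfied, so owner's share is 40% × $239 = $95.60. Owner owes $95.60 (running OOP $991.60).
Bill 3, $4,087: 40% coinsurance on $4,087 = $1,634.80. Owner owes $1,634.80 (running OOP $2,626.40).
Bill 4, $1,184: deductible met; 40% of $1,184 = $473.60. Owner pays $473.60; OOP now $3,100.
Bill 5, $1,925: deductible met; 40% of $1,925 = $770. Adding that to $3,100 gives $3,870, past the $3,150 cap; owner pays only $3,150 − $3,100 = $50.

$50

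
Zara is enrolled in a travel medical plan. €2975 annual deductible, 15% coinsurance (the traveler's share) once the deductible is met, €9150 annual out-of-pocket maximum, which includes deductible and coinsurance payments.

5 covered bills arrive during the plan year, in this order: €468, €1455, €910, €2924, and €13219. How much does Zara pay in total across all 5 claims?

#1 (€468): fully absorbed by the deductible. Cost to traveler: €468. OOP to date €468.
#2 (€1455): fully absorbed by the deductible. Cost to traveler: €1455. OOP to date €1923.
#3 (€910): fully absorbed by the deductible. Traveler owes €910 (running OOP €2833).
#4 (€2924): deductible takes €142, €2782 remains; traveler's 15% is €417.30. Traveler owes €559.30 (running OOP €3392.30).
#5 (€13219): 15% coinsurance on €13219 = €1982.85. Traveler pays €1982.85; OOP now €5375.15.
Total paid by the traveler: €468 + €1455 + €910 + €559.30 + €1982.85 = €5375.15.

€5375.15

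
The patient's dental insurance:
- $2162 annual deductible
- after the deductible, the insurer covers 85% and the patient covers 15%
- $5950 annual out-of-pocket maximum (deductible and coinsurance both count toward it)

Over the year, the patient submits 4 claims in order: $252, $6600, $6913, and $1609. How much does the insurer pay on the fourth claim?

Claim 1 — $252: fully absorbed by the deductible. Patient owes $252 (running OOP $252). Insurer: $252 − $252 = $0.
Claim 2 — $6600: $1910 finishes the deductible; $4690 goes to coinsurance; 15% of $4690 = $703.50. Cost to patient: $2613.50. OOP to date $2865.50. Plan pays $6600 − $2613.50 = $3986.50.
Claim 3 — $6913: 15% coinsurance on $6913 = $1036.95. Cost to patient: $1036.95. OOP to date $3902.45. Insurer: $6913 − $1036.95 = $5876.05.
Claim 4 — $1609: deductible already satisfied, so patient's share is 15% × $1609 = $241.35. Patient pays $241.35; OOP now $4143.80. Insurer: $1609 − $241.35 = $1367.65.

$1367.65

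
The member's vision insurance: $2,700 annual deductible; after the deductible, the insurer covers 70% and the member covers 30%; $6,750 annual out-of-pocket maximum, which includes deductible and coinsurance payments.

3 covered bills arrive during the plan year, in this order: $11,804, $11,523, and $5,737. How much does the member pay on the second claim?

#1 ($11,804): deductible takes $2,700, $9,104 remains; member's 30% is $2,731.20. Member pays $5,431.20; OOP now $5,431.20.
#2 ($11,523): 30% coinsurance on $11,523 = $3,456.90. That would push OOP to $8,888.10, over the $6,750 cap, so member pays $6,750 − $5,431.20 = $1,318.80.

$1,318.80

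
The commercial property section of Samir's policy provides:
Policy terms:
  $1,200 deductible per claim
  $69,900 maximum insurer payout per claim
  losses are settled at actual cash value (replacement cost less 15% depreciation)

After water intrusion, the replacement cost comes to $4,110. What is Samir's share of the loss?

Actual cash value after 15% depreciation: $4,110 × 85% = $3,493.50.
Subtract the deductible: $3,493.50 − $1,200 = $2,293.50.
$2,293.50 is within the $69,900 limit, so the insurer pays $2,293.50.
Business's share is the uncovered remainder: $4,110 − $2,293.50 = $1,816.50.

$1,816.50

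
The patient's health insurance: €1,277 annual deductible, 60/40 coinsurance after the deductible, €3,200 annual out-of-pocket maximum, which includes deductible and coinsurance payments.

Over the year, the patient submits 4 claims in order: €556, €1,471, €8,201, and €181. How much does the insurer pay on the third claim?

€6,578

Claim 1 — €556: all of it applies to the deductible. Patient pays €556; OOP now €556. Insurer: €556 − €556 = €0.
Claim 2 — €1,471: €721 to deductible, leaving €750; 40% of €750 = €300. Patient owes €1,021 (running OOP €1,577). Plan pays €1,471 − €1,021 = €450.
Claim 3 — €8,201: 40% coinsurance on €8,201 = €3,280.40. OOP would hit €4,857.40 > €3,200, so the cap limits the patient to €3,200 − €1,577 = €1,623. Plan pays €8,201 − €1,623 = €6,578.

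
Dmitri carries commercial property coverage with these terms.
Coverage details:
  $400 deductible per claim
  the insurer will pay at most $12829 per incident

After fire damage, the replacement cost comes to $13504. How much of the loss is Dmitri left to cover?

Subtract the deductible: $13504 − $400 = $13104.
Since $13104 > $12829, the payout is capped at $12829.
Business's share is the uncovered remainder: $13504 − $12829 = $675.

$675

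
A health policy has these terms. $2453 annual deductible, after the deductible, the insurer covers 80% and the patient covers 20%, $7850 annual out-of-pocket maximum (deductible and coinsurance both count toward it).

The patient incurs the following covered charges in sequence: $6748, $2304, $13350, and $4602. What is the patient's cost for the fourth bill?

$920.40

Claim 1 — $6748: $2453 to deductible, leaving $4295; coinsurance $4295 × 20% = $859. Patient owes $3312 (running OOP $3312).
Claim 2 — $2304: 20% coinsurance on $2304 = $460.80. Cost to patient: $460.80. OOP to date $3772.80.
Claim 3 — $13350: deductible already satisfied, so patient's share is 20% × $13350 = $2670. Patient owes $2670 (running OOP $6442.80).
Claim 4 — $4602: deductible met; 20% of $4602 = $920.40. Patient pays $920.40; OOP now $7363.20.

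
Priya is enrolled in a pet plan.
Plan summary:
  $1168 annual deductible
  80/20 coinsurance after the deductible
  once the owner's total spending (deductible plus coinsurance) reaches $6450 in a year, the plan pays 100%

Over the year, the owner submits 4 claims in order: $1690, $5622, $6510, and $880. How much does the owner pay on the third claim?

$1302

Claim 1 ($1690): deductible takes $1168, $522 remains; 20% of $522 = $104.40. Owner pays $1272.40; OOP now $1272.40.
Claim 2 ($5622): deductible met; 20% of $5622 = $1124.40. Owner owes $1124.40 (running OOP $2396.80).
Claim 3 ($6510): deductible met; 20% of $6510 = $1302. Owner owes $1302 (running OOP $3698.80).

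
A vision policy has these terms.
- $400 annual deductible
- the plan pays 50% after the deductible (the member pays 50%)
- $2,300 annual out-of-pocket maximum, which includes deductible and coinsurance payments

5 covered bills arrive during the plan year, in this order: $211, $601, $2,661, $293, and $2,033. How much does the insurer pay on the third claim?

Claim 1 ($211): entire amount goes to the deductible. Member pays $211; OOP now $211. Insurer: $211 − $211 = $0.
Claim 2 ($601): deductible takes $189, $412 remains; coinsurance $412 × 50% = $206. Cost to member: $395. OOP to date $606. Plan pays $601 − $395 = $206.
Claim 3 ($2,661): deductible already satisfied, so member's share is 50% × $2,661 = $1,330.50. Member owes $1,330.50 (running OOP $1,936.50). Plan pays $2,661 − $1,330.50 = $1,330.50.

$1,330.50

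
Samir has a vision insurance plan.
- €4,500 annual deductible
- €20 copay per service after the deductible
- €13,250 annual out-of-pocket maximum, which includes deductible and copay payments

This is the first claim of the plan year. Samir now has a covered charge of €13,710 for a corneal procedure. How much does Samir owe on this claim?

€4,520

Nothing has been paid toward the €4,500 deductible, so the first €4,500 of this charge is applied there.
That leaves €13,710 − €4,500 = €9,210 for the copay.
Copay on this service: €20.
That puts the member's cost at €4,500 + €20 = €4,520 before any cap.
Cumulative spending €0 + €4,520 = €4,520 stays under the €13,250 maximum.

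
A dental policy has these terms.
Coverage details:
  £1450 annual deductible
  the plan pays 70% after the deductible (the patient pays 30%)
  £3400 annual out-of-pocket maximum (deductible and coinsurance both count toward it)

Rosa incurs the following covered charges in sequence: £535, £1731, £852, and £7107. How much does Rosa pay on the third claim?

Claim 1 — £535: entire amount goes to the deductible. Patient pays £535; OOP now £535.
Claim 2 — £1731: £915 to deductible, leaving £816; coinsurance £816 × 30% = £244.80. Patient pays £1159.80; OOP now £1694.80.
Claim 3 — £852: deductible met; 30% of £852 = £255.60. Cost to patient: £255.60. OOP to date £1950.40.

£255.60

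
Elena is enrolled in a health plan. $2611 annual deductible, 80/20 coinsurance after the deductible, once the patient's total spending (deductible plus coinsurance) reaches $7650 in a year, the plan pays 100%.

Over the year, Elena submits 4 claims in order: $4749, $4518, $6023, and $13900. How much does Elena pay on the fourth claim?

$2503.20

Claim 1 ($4749): deductible takes $2611, $2138 remains; 20% of $2138 = $427.60. Patient owes $3038.60 (running OOP $3038.60).
Claim 2 ($4518): deductible met; 20% of $4518 = $903.60. Cost to patient: $903.60. OOP to date $3942.20.
Claim 3 ($6023): deductible met; 20% of $6023 = $1204.60. Patient pays $1204.60; OOP now $5146.80.
Claim 4 ($13900): 20% coinsurance on $13900 = $2780. OOP would hit $7926.80 > $7650, so the cap limits the patient to $7650 − $5146.80 = $2503.20.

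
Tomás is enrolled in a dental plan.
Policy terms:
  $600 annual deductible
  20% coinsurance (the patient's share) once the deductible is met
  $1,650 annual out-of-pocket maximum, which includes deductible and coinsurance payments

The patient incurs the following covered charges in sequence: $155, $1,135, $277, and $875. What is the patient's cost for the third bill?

$55.40

Claim 1 ($155): fully absorbed by the deductible. Cost to patient: $155. OOP to date $155.
Claim 2 ($1,135): $445 to deductible, leaving $690; coinsurance $690 × 20% = $138. Patient pays $583; OOP now $738.
Claim 3 ($277): deductible met; 20% of $277 = $55.40. Patient pays $55.40; OOP now $793.40.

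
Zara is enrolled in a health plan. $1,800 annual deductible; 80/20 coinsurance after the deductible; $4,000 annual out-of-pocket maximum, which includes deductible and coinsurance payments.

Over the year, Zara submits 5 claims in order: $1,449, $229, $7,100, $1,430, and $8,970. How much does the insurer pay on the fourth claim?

#1 ($1,449): entire amount goes to the deductible. Patient owes $1,449 (running OOP $1,449). Insurer: $1,449 − $1,449 = $0.
#2 ($229): all of it applies to the deductible. Patient owes $229 (running OOP $1,678). Plan pays $229 − $229 = $0.
#3 ($7,100): $122 to deductible, leaving $6,978; 20% of $6,978 = $1,395.60. Cost to patient: $1,517.60. OOP to date $3,195.60. Plan pays $7,100 − $1,517.60 = $5,582.40.
#4 ($1,430): deductible met; 20% of $1,430 = $286. Patient owes $286 (running OOP $3,481.60). Insurer: $1,430 − $286 = $1,144.

$1,144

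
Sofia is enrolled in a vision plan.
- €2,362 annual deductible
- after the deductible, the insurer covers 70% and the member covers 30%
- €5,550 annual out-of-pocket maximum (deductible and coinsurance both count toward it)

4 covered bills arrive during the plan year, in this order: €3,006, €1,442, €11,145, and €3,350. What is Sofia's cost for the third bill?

Bill 1, €3,006: deductible takes €2,362, €644 remains; 30% of €644 = €193.20. Cost to member: €2,555.20. OOP to date €2,555.20.
Bill 2, €1,442: 30% coinsurance on €1,442 = €432.60. Member pays €432.60; OOP now €2,987.80.
Bill 3, €11,145: deductible met; 30% of €11,145 = €3,343.50. OOP would hit €6,331.30 > €5,550, so the cap limits the member to €5,550 − €2,987.80 = €2,562.20.

€2,562.20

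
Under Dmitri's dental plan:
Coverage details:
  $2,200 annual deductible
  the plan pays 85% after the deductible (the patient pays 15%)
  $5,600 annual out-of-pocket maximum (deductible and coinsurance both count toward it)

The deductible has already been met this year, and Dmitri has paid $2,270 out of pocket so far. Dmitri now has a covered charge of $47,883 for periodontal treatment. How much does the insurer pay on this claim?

The deductible is already satisfied, so the full bill goes to coinsurance.
Coinsurance: $47,883 × 15% = $7,182.45.
That would bring total out-of-pocket to $9,452.45, past the $5,600 cap. The patient is capped at $5,600 − $2,270 = $3,330 on this claim.
The insurer covers the remainder: $47,883 − $3,330 = $44,553.

$44,553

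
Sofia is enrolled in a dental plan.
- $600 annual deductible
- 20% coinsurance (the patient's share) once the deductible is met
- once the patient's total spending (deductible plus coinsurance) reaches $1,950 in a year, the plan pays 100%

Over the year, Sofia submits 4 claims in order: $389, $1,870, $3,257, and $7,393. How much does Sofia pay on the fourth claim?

Claim 1 ($389): all of it applies to the deductible. Cost to patient: $389. OOP to date $389.
Claim 2 ($1,870): $211 to deductible, leaving $1,659; coinsurance $1,659 × 20% = $331.80. Patient pays $542.80; OOP now $931.80.
Claim 3 ($3,257): deductible already satisfied, so patient's share is 20% × $3,257 = $651.40. Patient pays $651.40; OOP now $1,583.20.
Claim 4 ($7,393): deductible already satisfied, so patient's share is 20% × $7,393 = $1,478.60. That would push OOP to $3,061.80, over the $1,950 cap, so patient pays $1,950 − $1,583.20 = $366.80.

$366.80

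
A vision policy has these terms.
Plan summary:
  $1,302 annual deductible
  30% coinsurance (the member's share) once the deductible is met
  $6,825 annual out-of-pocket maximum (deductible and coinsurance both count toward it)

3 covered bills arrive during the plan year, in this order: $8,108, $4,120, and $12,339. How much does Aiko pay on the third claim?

Claim 1 — $8,108: $1,302 finishes the deductible; $6,806 goes to coinsurance; 30% of $6,806 = $2,041.80. Member owes $3,343.80 (running OOP $3,343.80).
Claim 2 — $4,120: deductible met; 30% of $4,120 = $1,236. Member owes $1,236 (running OOP $4,579.80).
Claim 3 — $12,339: deductible met; 30% of $12,339 = $3,701.70. OOP would hit $8,281.50 > $6,825, so the cap limits the member to $6,825 − $4,579.80 = $2,245.20.

$2,245.20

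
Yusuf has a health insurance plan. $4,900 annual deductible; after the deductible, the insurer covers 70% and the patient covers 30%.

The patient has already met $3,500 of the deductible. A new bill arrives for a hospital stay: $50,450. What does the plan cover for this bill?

Deductible still to meet: $4,900 − $3,500 = $1,400.
After the $1,400 deductible portion, $50,450 − $1,400 = $49,050 is subject to coinsurance.
Coinsurance: $49,050 × 30% = $14,715.
That puts the patient's cost at $1,400 + $14,715 = $16,115.
The insurer covers the remainder: $50,450 − $16,115 = $34,335.

$34,335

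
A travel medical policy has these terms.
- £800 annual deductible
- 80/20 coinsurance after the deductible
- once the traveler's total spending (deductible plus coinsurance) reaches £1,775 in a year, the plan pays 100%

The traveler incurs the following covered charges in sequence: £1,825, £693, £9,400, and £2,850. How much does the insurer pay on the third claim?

£8,768.60

Claim 1 (£1,825): £800 finishes the deductible; £1,025 goes to coinsurance; coinsurance £1,025 × 20% = £205. Cost to traveler: £1,005. OOP to date £1,005. Insurer: £1,825 − £1,005 = £820.
Claim 2 (£693): 20% coinsurance on £693 = £138.60. Traveler owes £138.60 (running OOP £1,143.60). Insurer: £693 − £138.60 = £554.40.
Claim 3 (£9,400): deductible met; 20% of £9,400 = £1,880. OOP would hit £3,023.60 > £1,775, so the cap limits the traveler to £1,775 − £1,143.60 = £631.40. Plan pays £9,400 − £631.40 = £8,768.60.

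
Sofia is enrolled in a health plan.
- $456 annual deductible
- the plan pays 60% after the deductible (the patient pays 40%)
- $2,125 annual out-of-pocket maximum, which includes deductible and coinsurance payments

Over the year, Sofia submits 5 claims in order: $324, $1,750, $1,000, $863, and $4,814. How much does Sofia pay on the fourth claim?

Bill 1, $324: fully absorbed by the deductible. Patient pays $324; OOP now $324.
Bill 2, $1,750: $132 finishes the deductible; $1,618 goes to coinsurance; 40% of $1,618 = $647.20. Cost to patient: $779.20. OOP to date $1,103.20.
Bill 3, $1,000: 40% coinsurance on $1,000 = $400. Cost to patient: $400. OOP to date $1,503.20.
Bill 4, $863: deductible already satisfied, so patient's share is 40% × $863 = $345.20. Cost to patient: $345.20. OOP to date $1,848.40.

$345.20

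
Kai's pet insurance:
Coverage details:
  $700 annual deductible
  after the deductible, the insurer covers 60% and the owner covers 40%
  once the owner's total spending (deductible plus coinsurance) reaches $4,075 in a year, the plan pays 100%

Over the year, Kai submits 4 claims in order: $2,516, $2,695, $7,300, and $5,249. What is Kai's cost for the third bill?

Claim 1 ($2,516): $700 finishes the deductible; $1,816 goes to coinsurance; coinsurance $1,816 × 40% = $726.40. Owner owes $1,426.40 (running OOP $1,426.40).
Claim 2 ($2,695): deductible met; 40% of $2,695 = $1,078. Owner owes $1,078 (running OOP $2,504.40).
Claim 3 ($7,300): 40% coinsurance on $7,300 = $2,920. Adding that to $2,504.40 gives $5,424.40, past the $4,075 cap; owner pays only $4,075 − $2,504.40 = $1,570.60.

$1,570.60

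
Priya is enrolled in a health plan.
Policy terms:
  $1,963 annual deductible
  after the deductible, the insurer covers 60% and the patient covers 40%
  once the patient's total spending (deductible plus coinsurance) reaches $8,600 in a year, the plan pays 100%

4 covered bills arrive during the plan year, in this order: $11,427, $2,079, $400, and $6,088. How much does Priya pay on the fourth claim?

$1,859.80

Bill 1, $11,427: $1,963 to deductible, leaving $9,464; coinsurance $9,464 × 40% = $3,785.60. Patient pays $5,748.60; OOP now $5,748.60.
Bill 2, $2,079: deductible met; 40% of $2,079 = $831.60. Patient pays $831.60; OOP now $6,580.20.
Bill 3, $400: 40% coinsurance on $400 = $160. Cost to patient: $160. OOP to date $6,740.20.
Bill 4, $6,088: 40% coinsurance on $6,088 = $2,435.20. Adding that to $6,740.20 gives $9,175.40, past the $8,600 cap; patient pays only $8,600 − $6,740.20 = $1,859.80.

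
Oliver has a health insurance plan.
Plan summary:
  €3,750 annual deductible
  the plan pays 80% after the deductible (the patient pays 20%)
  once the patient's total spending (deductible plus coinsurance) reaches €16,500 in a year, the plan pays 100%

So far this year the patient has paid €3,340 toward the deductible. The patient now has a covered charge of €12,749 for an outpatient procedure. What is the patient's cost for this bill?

€3,340 of the €3,750 deductible is already met, leaving €410.
The remaining €12,339 (= €12,749 − €410) moves to coinsurance.
20% of €12,339 = €2,467.80 falls to the patient.
Patient responsibility before any cap: €410 + €2,467.80 = €2,877.80.
Cumulative spending €3,340 + €2,877.80 = €6,217.80 stays under the €16,500 maximum.

€2,877.80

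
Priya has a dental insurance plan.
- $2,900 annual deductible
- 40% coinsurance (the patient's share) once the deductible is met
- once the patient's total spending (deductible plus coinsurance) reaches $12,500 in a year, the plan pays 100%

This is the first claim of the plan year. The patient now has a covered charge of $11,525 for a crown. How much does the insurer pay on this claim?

$5,175

Deductible not yet touched, so the first $2,900 of the bill goes to the deductible.
The remaining $8,625 (= $11,525 − $2,900) moves to coinsurance.
40% of $8,625 = $3,450 falls to the patient.
That puts the patient's cost at $2,900 + $3,450 = $6,350 before any cap.
Total out-of-pocket so far would be $0 + $6,350 = $6,350, below the $12,500 cap — no reduction.
The plan picks up $11,525 − $6,350 = $5,175.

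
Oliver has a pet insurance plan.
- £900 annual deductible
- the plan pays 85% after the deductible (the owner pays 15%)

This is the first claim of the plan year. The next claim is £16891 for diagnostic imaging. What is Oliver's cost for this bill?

£3298.65

Deductible not yet touched, so the first £900 of the bill goes to the deductible.
After the £900 deductible portion, £16891 − £900 = £15991 is subject to coinsurance.
15% of £15991 = £2398.65 falls to the owner.
So the owner owes £900 + £2398.65 = £3298.65.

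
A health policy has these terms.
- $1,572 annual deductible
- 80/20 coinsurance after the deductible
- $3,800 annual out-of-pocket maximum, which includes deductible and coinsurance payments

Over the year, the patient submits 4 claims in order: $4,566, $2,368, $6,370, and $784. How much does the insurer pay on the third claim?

$5,214.40

Bill 1, $4,566: $1,572 to deductible, leaving $2,994; 20% of $2,994 = $598.80. Cost to patient: $2,170.80. OOP to date $2,170.80. Plan pays $4,566 − $2,170.80 = $2,395.20.
Bill 2, $2,368: 20% coinsurance on $2,368 = $473.60. Cost to patient: $473.60. OOP to date $2,644.40. Insurer: $2,368 − $473.60 = $1,894.40.
Bill 3, $6,370: 20% coinsurance on $6,370 = $1,274. That would push OOP to $3,918.40, over the $3,800 cap, so patient pays $3,800 − $2,644.40 = $1,155.60. Plan pays $6,370 − $1,155.60 = $5,214.40.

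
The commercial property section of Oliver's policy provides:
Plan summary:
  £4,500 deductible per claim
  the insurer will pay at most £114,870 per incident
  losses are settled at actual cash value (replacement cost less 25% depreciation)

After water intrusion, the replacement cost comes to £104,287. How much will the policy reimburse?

£73,715.25

Depreciate 25%: the covered value is £104,287 × 0.75 = £78,215.25.
Less the £4,500 deductible: £78,215.25 − £4,500 = £73,715.25.
£73,715.25 ≤ £114,870, so the limit doesn't bind; insurer pays £73,715.25.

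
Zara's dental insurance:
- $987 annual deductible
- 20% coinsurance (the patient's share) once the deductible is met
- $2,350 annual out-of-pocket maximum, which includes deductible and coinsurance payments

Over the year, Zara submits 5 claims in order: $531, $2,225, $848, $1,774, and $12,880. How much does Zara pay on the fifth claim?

$484.80

Claim 1 — $531: entire amount goes to the deductible. Patient pays $531; OOP now $531.
Claim 2 — $2,225: deductible takes $456, $1,769 remains; coinsurance $1,769 × 20% = $353.80. Patient owes $809.80 (running OOP $1,340.80).
Claim 3 — $848: deductible met; 20% of $848 = $169.60. Patient owes $169.60 (running OOP $1,510.40).
Claim 4 — $1,774: deductible met; 20% of $1,774 = $354.80. Patient pays $354.80; OOP now $1,865.20.
Claim 5 — $12,880: deductible met; 20% of $12,880 = $2,576. That would push OOP to $4,441.20, over the $2,350 cap, so patient pays $2,350 − $1,865.20 = $484.80.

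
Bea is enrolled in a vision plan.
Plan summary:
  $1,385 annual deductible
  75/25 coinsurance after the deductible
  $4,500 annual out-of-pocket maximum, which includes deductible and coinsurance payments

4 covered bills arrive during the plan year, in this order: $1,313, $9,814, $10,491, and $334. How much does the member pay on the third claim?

$679.50

Claim 1 — $1,313: all of it applies to the deductible. Member pays $1,313; OOP now $1,313.
Claim 2 — $9,814: deductible takes $72, $9,742 remains; member's 25% is $2,435.50. Cost to member: $2,507.50. OOP to date $3,820.50.
Claim 3 — $10,491: deductible already satisfied, so member's share is 25% × $10,491 = $2,622.75. Adding that to $3,820.50 gives $6,443.25, past the $4,500 cap; member pays only $4,500 − $3,820.50 = $679.50.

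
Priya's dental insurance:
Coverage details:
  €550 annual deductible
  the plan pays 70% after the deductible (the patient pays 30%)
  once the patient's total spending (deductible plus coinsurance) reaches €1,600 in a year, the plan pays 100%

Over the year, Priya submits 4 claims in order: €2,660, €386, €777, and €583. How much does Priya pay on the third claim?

€233.10

Bill 1, €2,660: €550 to deductible, leaving €2,110; 30% of €2,110 = €633. Patient owes €1,183 (running OOP €1,183).
Bill 2, €386: 30% coinsurance on €386 = €115.80. Cost to patient: €115.80. OOP to date €1,298.80.
Bill 3, €777: deductible already satisfied, so patient's share is 30% × €777 = €233.10. Patient pays €233.10; OOP now €1,531.90.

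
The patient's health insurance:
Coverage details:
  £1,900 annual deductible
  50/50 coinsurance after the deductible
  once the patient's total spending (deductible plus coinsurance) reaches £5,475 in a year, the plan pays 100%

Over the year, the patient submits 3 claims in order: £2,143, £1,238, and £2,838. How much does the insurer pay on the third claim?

Bill 1, £2,143: £1,900 to deductible, leaving £243; 50% of £243 = £121.50. Cost to patient: £2,021.50. OOP to date £2,021.50. Plan pays £2,143 − £2,021.50 = £121.50.
Bill 2, £1,238: 50% coinsurance on £1,238 = £619. Patient owes £619 (running OOP £2,640.50). Insurer: £1,238 − £619 = £619.
Bill 3, £2,838: 50% coinsurance on £2,838 = £1,419. Patient owes £1,419 (running OOP £4,059.50). Insurer: £2,838 − £1,419 = £1,419.

£1,419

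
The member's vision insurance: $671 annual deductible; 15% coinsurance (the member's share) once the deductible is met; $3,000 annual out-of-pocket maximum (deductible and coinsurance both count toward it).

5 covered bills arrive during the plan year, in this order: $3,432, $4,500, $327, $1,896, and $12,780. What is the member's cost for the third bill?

Claim 1 ($3,432): $671 finishes the deductible; $2,761 goes to coinsurance; member's 15% is $414.15. Member owes $1,085.15 (running OOP $1,085.15).
Claim 2 ($4,500): deductible already satisfied, so member's share is 15% × $4,500 = $675. Cost to member: $675. OOP to date $1,760.15.
Claim 3 ($327): deductible already satisfied, so member's share is 15% × $327 = $49.05. Member pays $49.05; OOP now $1,809.20.

$49.05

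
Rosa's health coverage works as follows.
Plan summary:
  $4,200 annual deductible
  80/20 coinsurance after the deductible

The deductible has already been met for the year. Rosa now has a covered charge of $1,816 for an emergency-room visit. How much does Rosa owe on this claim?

$363.20

The deductible is already satisfied, so the full bill goes to coinsurance.
20% of $1,816 = $363.20 falls to the patient.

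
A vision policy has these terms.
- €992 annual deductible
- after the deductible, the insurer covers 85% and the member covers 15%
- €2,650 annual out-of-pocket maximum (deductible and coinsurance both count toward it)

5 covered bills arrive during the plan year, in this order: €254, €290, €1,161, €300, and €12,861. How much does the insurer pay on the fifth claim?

€11,354.95

Claim 1 — €254: all of it applies to the deductible. Member owes €254 (running OOP €254). Insurer: €254 − €254 = €0.
Claim 2 — €290: entire amount goes to the deductible. Member pays €290; OOP now €544. Insurer: €290 − €290 = €0.
Claim 3 — €1,161: €448 finishes the deductible; €713 goes to coinsurance; coinsurance €713 × 15% = €106.95. Member owes €554.95 (running OOP €1,098.95). Plan pays €1,161 − €554.95 = €606.05.
Claim 4 — €300: 15% coinsurance on €300 = €45. Cost to member: €45. OOP to date €1,143.95. Plan pays €300 − €45 = €255.
Claim 5 — €12,861: deductible already satisfied, so member's share is 15% × €12,861 = €1,929.15. Adding that to €1,143.95 gives €3,073.10, past the €2,650 cap; member pays only €2,650 − €1,143.95 = €1,506.05. Plan pays €12,861 − €1,506.05 = €11,354.95.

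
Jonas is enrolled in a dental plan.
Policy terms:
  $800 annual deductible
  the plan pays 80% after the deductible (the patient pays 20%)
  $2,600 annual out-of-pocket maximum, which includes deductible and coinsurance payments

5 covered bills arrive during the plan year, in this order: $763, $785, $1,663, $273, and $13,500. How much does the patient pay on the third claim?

Claim 1 — $763: all of it applies to the deductible. Cost to patient: $763. OOP to date $763.
Claim 2 — $785: $37 to deductible, leaving $748; patient's 20% is $149.60. Patient pays $186.60; OOP now $949.60.
Claim 3 — $1,663: deductible already satisfied, so patient's share is 20% × $1,663 = $332.60. Cost to patient: $332.60. OOP to date $1,282.20.

$332.60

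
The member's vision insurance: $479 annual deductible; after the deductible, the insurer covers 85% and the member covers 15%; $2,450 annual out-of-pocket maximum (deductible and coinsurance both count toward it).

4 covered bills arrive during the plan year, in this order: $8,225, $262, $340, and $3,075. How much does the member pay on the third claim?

$51

#1 ($8,225): $479 to deductible, leaving $7,746; coinsurance $7,746 × 15% = $1,161.90. Cost to member: $1,640.90. OOP to date $1,640.90.
#2 ($262): deductible met; 15% of $262 = $39.30. Cost to member: $39.30. OOP to date $1,680.20.
#3 ($340): 15% coinsurance on $340 = $51. Member owes $51 (running OOP $1,731.20).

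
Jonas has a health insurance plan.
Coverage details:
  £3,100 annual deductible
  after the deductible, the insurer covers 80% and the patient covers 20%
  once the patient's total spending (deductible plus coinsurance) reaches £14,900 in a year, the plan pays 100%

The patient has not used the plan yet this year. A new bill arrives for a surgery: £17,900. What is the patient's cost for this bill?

The full £3,100 deductible is still open; £3,100 of this bill applies to it.
The remaining £14,800 (= £17,900 − £3,100) moves to coinsurance.
20% of £14,800 = £2,960 falls to the patient.
That puts the patient's cost at £3,100 + £2,960 = £6,060 before any cap.
Total out-of-pocket so far would be £0 + £6,060 = £6,060, below the £14,900 cap — no reduction.

£6,060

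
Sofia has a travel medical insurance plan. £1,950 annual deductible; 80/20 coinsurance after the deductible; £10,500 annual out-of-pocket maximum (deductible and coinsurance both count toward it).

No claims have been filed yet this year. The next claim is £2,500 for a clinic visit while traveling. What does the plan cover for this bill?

The full £1,950 deductible is still open; £1,950 of this bill applies to it.
After the £1,950 deductible portion, £2,500 − £1,950 = £550 is subject to coinsurance.
Traveler's 20% share of £550 is £110.
So the traveler owes £1,950 + £110 = £2,060 before any cap.
Year-to-date out-of-pocket becomes £0 + £2,060 = £2,060, still under the £10,500 maximum, so no cap applies.
The plan picks up £2,500 − £2,060 = £440.

£440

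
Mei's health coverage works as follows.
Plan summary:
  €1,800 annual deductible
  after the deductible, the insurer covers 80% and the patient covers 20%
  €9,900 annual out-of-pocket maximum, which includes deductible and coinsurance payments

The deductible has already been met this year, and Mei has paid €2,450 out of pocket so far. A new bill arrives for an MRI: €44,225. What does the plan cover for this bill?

With the deductible met, the entire €44,225 is subject to coinsurance.
20% of €44,225 = €8,845 falls to the patient.
Year-to-date out-of-pocket would reach €2,450 + €8,845 = €11,295, above the €9,900 maximum, so the patient pays only €9,900 − €2,450 = €7,450.
The insurer covers the remainder: €44,225 − €7,450 = €36,775.

€36,775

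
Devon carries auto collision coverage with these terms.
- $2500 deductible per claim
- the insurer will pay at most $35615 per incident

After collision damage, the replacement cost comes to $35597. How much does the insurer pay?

$33097

Less the $2500 deductible: $35597 − $2500 = $33097.
$33097 ≤ $35615, so the limit doesn't bind; insurer pays $33097.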